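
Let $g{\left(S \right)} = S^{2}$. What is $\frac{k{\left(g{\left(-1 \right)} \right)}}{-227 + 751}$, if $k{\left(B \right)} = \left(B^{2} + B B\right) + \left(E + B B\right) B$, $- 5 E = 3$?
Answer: $\frac{3}{655} \approx 0.0045802$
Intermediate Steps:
$E = - \frac{3}{5}$ ($E = \left(- \frac{1}{5}\right) 3 = - \frac{3}{5} \approx -0.6$)
$k{\left(B \right)} = 2 B^{2} + B \left(- \frac{3}{5} + B^{2}\right)$ ($k{\left(B \right)} = \left(B^{2} + B B\right) + \left(- \frac{3}{5} + B B\right) B = \left(B^{2} + B^{2}\right) + \left(- \frac{3}{5} + B^{2}\right) B = 2 B^{2} + B \left(- \frac{3}{5} + B^{2}\right)$)
$\frac{k{\left(g{\left(-1 \right)} \right)}}{-227 + 751} = \frac{\frac{1}{5} \left(-1\right)^{2} \left(-3 + 5 \left(\left(-1\right)^{2}\right)^{2} + 10 \left(-1\right)^{2}\right)}{-227 + 751} = \frac{\frac{1}{5} \cdot 1 \left(-3 + 5 \cdot 1^{2} + 10 \cdot 1\right)}{524} = \frac{\frac{1}{5} \cdot 1 \left(-3 + 5 \cdot 1 + 10\right)}{524} = \frac{\frac{1}{5} \cdot 1 \left(-3 + 5 + 10\right)}{524} = \frac{\frac{1}{5} \cdot 1 \cdot 12}{524} = \frac{1}{524} \cdot \frac{12}{5} = \frac{3}{655}$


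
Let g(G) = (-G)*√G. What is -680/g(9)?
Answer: 680/27 ≈ 25.185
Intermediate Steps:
g(G) = -G^(3/2)
-680/g(9) = -680/((-9^(3/2))) = -680/((-1*27)) = -680/(-27) = -680*(-1/27) = 680/27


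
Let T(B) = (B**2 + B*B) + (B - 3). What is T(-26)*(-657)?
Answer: -869211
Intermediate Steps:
T(B) = -3 + B + 2*B**2 (T(B) = (B**2 + B**2) + (-3 + B) = 2*B**2 + (-3 + B) = -3 + B + 2*B**2)
T(-26)*(-657) = (-3 - 26 + 2*(-26)**2)*(-657) = (-3 - 26 + 2*676)*(-657) = (-3 - 26 + 1352)*(-657) = 1323*(-657) = -869211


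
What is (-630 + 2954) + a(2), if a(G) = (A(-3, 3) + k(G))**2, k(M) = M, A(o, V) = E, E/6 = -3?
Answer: 2580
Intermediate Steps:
E = -18 (E = 6*(-3) = -18)
A(o, V) = -18
a(G) = (-18 + G)**2
(-630 + 2954) + a(2) = (-630 + 2954) + (-18 + 2)**2 = 2324 + (-16)**2 = 2324 + 256 = 2580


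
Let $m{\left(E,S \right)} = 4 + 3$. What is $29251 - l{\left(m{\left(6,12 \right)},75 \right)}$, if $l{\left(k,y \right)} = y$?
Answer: $29176$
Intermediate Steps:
$m{\left(E,S \right)} = 7$
$29251 - l{\left(m{\left(6,12 \right)},75 \right)} = 29251 - 75 = 29176$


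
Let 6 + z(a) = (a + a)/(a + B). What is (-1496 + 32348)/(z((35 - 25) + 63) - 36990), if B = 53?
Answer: -1943676/2330675 ≈ -0.83395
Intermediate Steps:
z(a) = -6 + 2*a/(53 + a) (z(a) = -6 + (a + a)/(a + 53) = -6 + (2*a)/(53 + a) = -6 + 2*a/(53 + a))
(-1496 + 32348)/(z((35 - 25) + 63) - 36990) = (-1496 + 32348)/(2*(-159 - 2*((35 - 25) + 63))/(53 + ((35 - 25) + 63)) - 36990) = 30852/(2*(-159 - 2*(10 + 63))/(53 + (10 + 63)) - 36990) = 30852/(2*(-159 - 2*73)/(53 + 73) - 36990) = 30852/(2*(-159 - 146)/126 - 36990) = 30852/(2*(1/126)*(-305) - 36990) = 30852/(-305/63 - 36990) = 30852/(-2330675/63) = 30852*(-63/2330675) = -1943676/2330675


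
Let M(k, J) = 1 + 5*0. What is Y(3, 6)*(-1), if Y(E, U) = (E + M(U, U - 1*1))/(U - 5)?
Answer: -4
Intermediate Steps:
M(k, J) = 1 (M(k, J) = 1 + 0 = 1)
Y(E, U) = (1 + E)/(-5 + U) (Y(E, U) = (E + 1)/(U - 5) = (1 + E)/(-5 + U))
Y(3, 6)*(-1) = ((1 + 3)/(-5 + 6))*(-1) = (4/1)*(-1) = (1*4)*(-1) = 4*(-1) = -4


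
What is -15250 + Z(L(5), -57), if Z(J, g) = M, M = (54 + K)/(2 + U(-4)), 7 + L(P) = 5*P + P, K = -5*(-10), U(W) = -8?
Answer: -45802/3 ≈ -15267.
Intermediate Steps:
K = 50
L(P) = -7 + 6*P (L(P) = -7 + (5*P + P) = -7 + 6*P)
M = -52/3 (M = (54 + 50)/(2 - 8) = 104/(-6) = 104*(-1/6) = -52/3 ≈ -17.333)
Z(J, g) = -52/3
-15250 + Z(L(5), -57) = -15250 - 52/3 = -45802/3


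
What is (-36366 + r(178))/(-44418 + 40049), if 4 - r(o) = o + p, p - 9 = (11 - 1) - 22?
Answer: 36537/4369 ≈ 8.3628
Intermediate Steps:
p = -3 (p = 9 + ((11 - 1) - 22) = 9 + (10 - 22) = 9 - 12 = -3)
r(o) = 7 - o (r(o) = 4 - (o - 3) = 4 - (-3 + o) = 4 + (3 - o) = 7 - o)
(-36366 + r(178))/(-44418 + 40049) = (-36366 + (7 - 1*178))/(-44418 + 40049) = (-36366 + (7 - 178))/(-4369) = (-36366 - 171)*(-1/4369) = -36537*(-1/4369) = 36537/4369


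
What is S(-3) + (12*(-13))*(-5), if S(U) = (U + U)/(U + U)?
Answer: 781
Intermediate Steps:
S(U) = 1 (S(U) = (2*U)/((2*U)) = (2*U)*(1/(2*U)) = 1)
S(-3) + (12*(-13))*(-5) = 1 + (12*(-13))*(-5) = 1 - 156*(-5) = 1 + 780 = 781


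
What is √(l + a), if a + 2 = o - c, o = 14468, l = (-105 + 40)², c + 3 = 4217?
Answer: √14477 ≈ 120.32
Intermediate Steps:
c = 4214 (c = -3 + 4217 = 4214)
l = 4225 (l = (-65)² = 4225)
a = 10252 (a = -2 + (14468 - 1*4214) = -2 + (14468 - 4214) = -2 + 10254 = 10252)
√(l + a) = √(4225 + 10252) = √14477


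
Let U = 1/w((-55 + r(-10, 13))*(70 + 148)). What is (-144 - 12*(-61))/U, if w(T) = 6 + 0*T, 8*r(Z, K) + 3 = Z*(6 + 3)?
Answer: 3528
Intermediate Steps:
r(Z, K) = -3/8 + 9*Z/8 (r(Z, K) = -3/8 + (Z*(6 + 3))/8 = -3/8 + (Z*9)/8 = -3/8 + (9*Z)/8 = -3/8 + 9*Z/8)
w(T) = 6 (w(T) = 6 + 0 = 6)
U = ⅙ (U = 1/6 = ⅙ ≈ 0.16667)
(-144 - 12*(-61))/U = (-144 - 12*(-61))/(⅙) = (-144 + 732)*6 = 588*6 = 3528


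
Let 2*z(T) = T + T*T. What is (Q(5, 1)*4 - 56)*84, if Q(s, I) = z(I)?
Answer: -4368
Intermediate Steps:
z(T) = T/2 + T²/2 (z(T) = (T + T*T)/2 = (T + T²)/2 = T/2 + T²/2)
Q(s, I) = I*(1 + I)/2
(Q(5, 1)*4 - 56)*84 = (((½)*1*(1 + 1))*4 - 56)*84 = (((½)*1*2)*4 - 56)*84 = (1*4 - 56)*84 = (4 - 56)*84 = -52*84 = -4368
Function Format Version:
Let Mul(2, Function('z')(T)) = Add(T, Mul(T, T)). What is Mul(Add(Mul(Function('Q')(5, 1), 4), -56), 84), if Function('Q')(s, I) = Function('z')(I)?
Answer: -4368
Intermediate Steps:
Function('z')(T) = Add(Mul(Rational(1, 2), T), Mul(Rational(1, 2), Pow(T, 2))) (Function('z')(T) = Mul(Rational(1, 2), Add(T, Mul(T, T))) = Mul(Rational(1, 2), Add(T, Pow(T, 2))) = Add(Mul(Rational(1, 2), T), Mul(Rational(1, 2), Pow(T, 2))))
Function('Q')(s, I) = Mul(Rational(1, 2), I, Add(1, I))
Mul(Add(Mul(Function('Q')(5, 1), 4), -56), 84) = Mul(Add(Mul(Mul(Rational(1, 2), 1, Add(1, 1)), 4), -56), 84) = Mul(Add(Mul(Mul(Rational(1, 2), 1, 2), 4), -56), 84) = Mul(Add(Mul(1, 4), -56), 84) = Mul(Add(4, -56), 84) = Mul(-52, 84) = -4368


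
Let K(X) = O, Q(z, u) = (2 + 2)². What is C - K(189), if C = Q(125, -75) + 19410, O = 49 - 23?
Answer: 19400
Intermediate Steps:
O = 26
Q(z, u) = 16 (Q(z, u) = 4² = 16)
K(X) = 26
C = 19426 (C = 16 + 19410 = 19426)
C - K(189) = 19426 - 1*26 = 19426 - 26 = 19400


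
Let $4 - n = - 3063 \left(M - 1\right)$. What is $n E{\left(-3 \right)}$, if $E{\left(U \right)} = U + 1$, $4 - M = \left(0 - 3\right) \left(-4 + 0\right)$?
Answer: $55126$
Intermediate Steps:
$M = -8$ ($M = 4 - \left(0 - 3\right) \left(-4 + 0\right) = 4 - \left(-3\right) \left(-4\right) = 4 - 12 = -8$)
$E{\left(U \right)} = 1 + U$
$n = -27563$ ($n = 4 - - 3063 \left(-8 - 1\right) = 4 - \left(-3063\right) \left(-9\right) = 4 - 27567 = -27563$)
$n E{\left(-3 \right)} = - 27563 \left(1 - 3\right) = \left(-27563\right) \left(-2\right) = 55126$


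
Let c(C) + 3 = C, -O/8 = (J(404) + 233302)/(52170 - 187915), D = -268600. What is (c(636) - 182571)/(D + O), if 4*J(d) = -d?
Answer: 4116195635/6076540232 ≈ 0.67739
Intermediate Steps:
J(d) = -d/4 (J(d) = (-d)/4 = -d/4)
O = 1865608/135745 (O = -8*(-1/4*404 + 233302)/(52170 - 187915) = -8*(-101 + 233302)/(-135745) = -1865608*(-1)/135745 = -8*(-233201/135745) = 1865608/135745 ≈ 13.743)
c(C) = -3 + C
(c(636) - 182571)/(D + O) = ((-3 + 636) - 182571)/(-268600 + 1865608/135745) = (633 - 182571)/(-36459241392/135745) = -181938*(-135745/36459241392) = 4116195635/6076540232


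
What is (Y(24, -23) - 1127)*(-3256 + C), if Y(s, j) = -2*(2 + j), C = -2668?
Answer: 6427540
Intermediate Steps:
Y(s, j) = -4 - 2*j
(Y(24, -23) - 1127)*(-3256 + C) = ((-4 - 2*(-23)) - 1127)*(-3256 - 2668) = ((-4 + 46) - 1127)*(-5924) = (42 - 1127)*(-5924) = -1085*(-5924) = 6427540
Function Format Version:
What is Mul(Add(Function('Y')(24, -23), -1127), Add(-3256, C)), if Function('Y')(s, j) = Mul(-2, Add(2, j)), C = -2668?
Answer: 6427540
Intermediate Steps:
Function('Y')(s, j) = Add(-4, Mul(-2, j))
Mul(Add(Function('Y')(24, -23), -1127), Add(-3256, C)) = Mul(Add(Add(-4, Mul(-2, -23)), -1127), Add(-3256, -2668)) = Mul(Add(Add(-4, 46), -1127), -5924) = Mul(Add(42, -1127), -5924) = Mul(-1085, -5924) = 6427540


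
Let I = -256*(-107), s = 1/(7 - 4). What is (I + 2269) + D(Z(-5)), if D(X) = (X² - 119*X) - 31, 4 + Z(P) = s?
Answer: 270718/9 ≈ 30080.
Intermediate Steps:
s = ⅓ (s = 1/3 = ⅓ ≈ 0.33333)
Z(P) = -11/3 (Z(P) = -4 + ⅓ = -11/3)
D(X) = -31 + X² - 119*X
I = 27392
(I + 2269) + D(Z(-5)) = (27392 + 2269) + (-31 + (-11/3)² - 119*(-11/3)) = 29661 + (-31 + 121/9 + 1309/3) = 29661 + 3769/9 = 270718/9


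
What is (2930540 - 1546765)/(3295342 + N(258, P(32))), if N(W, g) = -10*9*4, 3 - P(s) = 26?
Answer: 1383775/3294982 ≈ 0.41996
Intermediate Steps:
P(s) = -23 (P(s) = 3 - 1*26 = 3 - 26 = -23)
N(W, g) = -360 (N(W, g) = -90*4 = -360)
(2930540 - 1546765)/(3295342 + N(258, P(32))) = (2930540 - 1546765)/(3295342 - 360) = 1383775/3294982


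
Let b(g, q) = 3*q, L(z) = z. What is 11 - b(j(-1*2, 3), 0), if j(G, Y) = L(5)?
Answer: 11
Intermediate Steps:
j(G, Y) = 5
11 - b(j(-1*2, 3), 0) = 11 - 3*0 = 11 - 1*0 = 11 + 0 = 11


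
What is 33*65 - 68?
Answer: 2077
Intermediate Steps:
33*65 - 68 = 2145 - 68 = 2077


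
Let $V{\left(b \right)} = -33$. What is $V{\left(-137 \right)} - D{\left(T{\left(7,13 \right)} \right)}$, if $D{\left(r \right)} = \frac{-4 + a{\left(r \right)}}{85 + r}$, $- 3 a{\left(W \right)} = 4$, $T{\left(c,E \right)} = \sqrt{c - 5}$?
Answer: $- \frac{713717}{21669} - \frac{16 \sqrt{2}}{21669} \approx -32.938$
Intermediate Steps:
$T{\left(c,E \right)} = \sqrt{-5 + c}$
$a{\left(W \right)} = - \frac{4}{3}$ ($a{\left(W \right)} = \left(- \frac{1}{3}\right) 4 = - \frac{4}{3}$)
$D{\left(r \right)} = - \frac{16}{3 \left(85 + r\right)}$ ($D{\left(r \right)} = \frac{-4 - \frac{4}{3}}{85 + r} = - \frac{16}{3 \left(85 + r\right)}$)
$V{\left(-137 \right)} - D{\left(T{\left(7,13 \right)} \right)} = -33 - - \frac{16}{255 + 3 \sqrt{-5 + 7}} = -33 - - \frac{16}{255 + 3 \sqrt{2}} = -33 + \frac{16}{255 + 3 \sqrt{2}}$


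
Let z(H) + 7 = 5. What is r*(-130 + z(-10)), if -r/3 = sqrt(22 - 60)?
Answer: 396*I*sqrt(38) ≈ 2441.1*I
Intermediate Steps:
z(H) = -2 (z(H) = -7 + 5 = -2)
r = -3*I*sqrt(38) (r = -3*sqrt(22 - 60) = -3*I*sqrt(38) ≈ -18.493*I)
r*(-130 + z(-10)) = (-3*I*sqrt(38))*(-130 - 2) = -3*I*sqrt(38)*(-132) = 396*I*sqrt(38)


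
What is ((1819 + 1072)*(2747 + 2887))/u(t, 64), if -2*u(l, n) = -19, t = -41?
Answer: 32575788/19 ≈ 1.7145e+6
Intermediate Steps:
u(l, n) = 19/2 (u(l, n) = -½*(-19) = 19/2)
((1819 + 1072)*(2747 + 2887))/u(t, 64) = ((1819 + 1072)*(2747 + 2887))/(19/2) = (2891*5634)*(2/19) = 16287894*(2/19) = 32575788/19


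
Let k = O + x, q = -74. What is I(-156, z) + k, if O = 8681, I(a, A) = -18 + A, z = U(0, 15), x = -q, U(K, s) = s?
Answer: 8752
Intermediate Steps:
x = 74 (x = -1*(-74) = 74)
z = 15
k = 8755 (k = 8681 + 74 = 8755)
I(-156, z) + k = (-18 + 15) + 8755 = -3 + 8755 = 8752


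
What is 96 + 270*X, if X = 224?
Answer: 60576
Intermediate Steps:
96 + 270*X = 96 + 270*224 = 96 + 60480 = 60576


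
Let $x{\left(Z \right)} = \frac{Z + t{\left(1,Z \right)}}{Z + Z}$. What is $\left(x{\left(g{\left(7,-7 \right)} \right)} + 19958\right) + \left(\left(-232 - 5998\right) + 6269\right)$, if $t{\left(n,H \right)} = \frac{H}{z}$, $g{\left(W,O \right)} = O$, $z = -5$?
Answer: $\frac{99987}{5} \approx 19997.0$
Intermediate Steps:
$t{\left(n,H \right)} = - \frac{H}{5}$ ($t{\left(n,H \right)} = \frac{H}{-5} = H \left(- \frac{1}{5}\right) = - \frac{H}{5}$)
$x{\left(Z \right)} = \frac{2}{5}$ ($x{\left(Z \right)} = \frac{Z - \frac{Z}{5}}{Z + Z} = \frac{\frac{4}{5} Z}{2 Z} = \frac{4 Z}{5} \frac{1}{2 Z} = \frac{2}{5}$)
$\left(x{\left(g{\left(7,-7 \right)} \right)} + 19958\right) + \left(\left(-232 - 5998\right) + 6269\right) = \left(\frac{2}{5} + 19958\right) + \left(\left(-232 - 5998\right) + 6269\right) = \frac{99792}{5} + \left(-6230 + 6269\right) = \frac{99792}{5} + 39 = \frac{99987}{5}$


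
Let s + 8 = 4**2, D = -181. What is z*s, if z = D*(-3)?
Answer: 4344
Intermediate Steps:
z = 543 (z = -181*(-3) = 543)
s = 8 (s = -8 + 4**2 = -8 + 16 = 8)
z*s = 543*8 = 4344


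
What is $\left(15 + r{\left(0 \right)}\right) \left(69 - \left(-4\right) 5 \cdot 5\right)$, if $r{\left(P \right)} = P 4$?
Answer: $2535$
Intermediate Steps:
$r{\left(P \right)} = 4 P$
$\left(15 + r{\left(0 \right)}\right) \left(69 - \left(-4\right) 5 \cdot 5\right) = \left(15 + 4 \cdot 0\right) \left(69 - \left(-4\right) 5 \cdot 5\right) = \left(15 + 0\right) \left(69 - \left(-20\right) 5\right) = 15 \left(69 - -100\right) = 15 \left(69 + 100\right) = 15 \cdot 169 = 2535$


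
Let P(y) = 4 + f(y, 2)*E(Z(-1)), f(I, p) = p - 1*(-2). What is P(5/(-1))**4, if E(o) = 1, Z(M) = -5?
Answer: 4096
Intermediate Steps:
f(I, p) = 2 + p (f(I, p) = p + 2 = 2 + p)
P(y) = 8 (P(y) = 4 + (2 + 2)*1 = 4 + 4*1 = 4 + 4 = 8)
P(5/(-1))**4 = 8**4 = 4096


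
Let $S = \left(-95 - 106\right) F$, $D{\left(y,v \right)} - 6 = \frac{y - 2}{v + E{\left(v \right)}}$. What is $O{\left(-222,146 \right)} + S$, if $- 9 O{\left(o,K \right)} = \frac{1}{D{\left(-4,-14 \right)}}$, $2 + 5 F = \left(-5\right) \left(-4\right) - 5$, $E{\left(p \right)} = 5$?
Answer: $- \frac{31357}{60} \approx -522.62$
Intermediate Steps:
$F = \frac{13}{5}$ ($F = - \frac{2}{5} + \frac{\left(-5\right) \left(-4\right) - 5}{5} = - \frac{2}{5} + \frac{20 - 5}{5} = - \frac{2}{5} + \frac{1}{5} \cdot 15 = - \frac{2}{5} + 3 = \frac{13}{5} \approx 2.6$)
$D{\left(y,v \right)} = 6 + \frac{-2 + y}{5 + v}$ ($D{\left(y,v \right)} = 6 + \frac{y - 2}{v + 5} = 6 + \frac{-2 + y}{5 + v}$)
$O{\left(o,K \right)} = - \frac{1}{60}$ ($O{\left(o,K \right)} = - \frac{1}{9 \frac{28 - 4 + 6 \left(-14\right)}{5 - 14}} = - \frac{1}{9 \frac{28 - 4 - 84}{-9}} = - \frac{1}{9 \left(\left(- \frac{1}{9}\right) \left(-60\right)\right)} = - \frac{1}{9 \cdot \frac{20}{3}} = \left(- \frac{1}{9}\right) \frac{3}{20} = - \frac{1}{60}$)
$S = - \frac{2613}{5}$ ($S = \left(-95 - 106\right) \frac{13}{5} = \left(-201\right) \frac{13}{5} = - \frac{2613}{5} \approx -522.6$)
$O{\left(-222,146 \right)} + S = - \frac{1}{60} - \frac{2613}{5} = - \frac{31357}{60}$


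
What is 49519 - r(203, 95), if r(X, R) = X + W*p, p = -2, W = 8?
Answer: 49332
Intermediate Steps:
r(X, R) = -16 + X (r(X, R) = X + 8*(-2) = X - 16 = -16 + X)
49519 - r(203, 95) = 49519 - (-16 + 203) = 49519 - 1*187 = 49519 - 187 = 49332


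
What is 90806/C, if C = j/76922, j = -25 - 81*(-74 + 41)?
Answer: 1746244783/662 ≈ 2.6378e+6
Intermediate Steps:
j = 2648 (j = -25 - 81*(-33) = -25 + 2673 = 2648)
C = 1324/38461 (C = 2648/76922 = 2648*(1/76922) = 1324/38461 ≈ 0.034424)
90806/C = 90806/(1324/38461) = 90806*(38461/1324) = 1746244783/662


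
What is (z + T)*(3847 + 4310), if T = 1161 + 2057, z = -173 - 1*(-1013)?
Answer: 33101106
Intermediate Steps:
z = 840 (z = -173 + 1013 = 840)
T = 3218
(z + T)*(3847 + 4310) = (840 + 3218)*(3847 + 4310) = 4058*8157 = 33101106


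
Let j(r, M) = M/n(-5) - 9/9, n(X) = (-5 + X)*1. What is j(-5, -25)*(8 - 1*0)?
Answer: 12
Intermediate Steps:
n(X) = -5 + X
j(r, M) = -1 - M/10 (j(r, M) = M/(-5 - 5) - 9/9 = M/(-10) - 9*⅑ = M*(-⅒) - 1 = -M/10 - 1 = -1 - M/10)
j(-5, -25)*(8 - 1*0) = (-1 - ⅒*(-25))*(8 - 1*0) = (-1 + 5/2)*(8 + 0) = (3/2)*8 = 12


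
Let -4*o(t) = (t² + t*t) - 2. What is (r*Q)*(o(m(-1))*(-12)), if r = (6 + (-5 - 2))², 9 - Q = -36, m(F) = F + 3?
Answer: 810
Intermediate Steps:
m(F) = 3 + F
o(t) = ½ - t²/2 (o(t) = -((t² + t*t) - 2)/4 = -((t² + t²) - 2)/4 = -(2*t² - 2)/4 = -(-2 + 2*t²)/4 = ½ - t²/2)
Q = 45 (Q = 9 - 1*(-36) = 9 + 36 = 45)
r = 1 (r = (6 - 7)² = (-1)² = 1)
(r*Q)*(o(m(-1))*(-12)) = (1*45)*((½ - (3 - 1)²/2)*(-12)) = 45*((½ - ½*2²)*(-12)) = 45*((½ - ½*4)*(-12)) = 45*((½ - 2)*(-12)) = 45*(-3/2*(-12)) = 45*18 = 810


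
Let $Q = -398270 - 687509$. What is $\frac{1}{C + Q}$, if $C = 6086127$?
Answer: $\frac{1}{5000348} \approx 1.9999 \cdot 10^{-7}$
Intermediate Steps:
$Q = -1085779$
$\frac{1}{C + Q} = \frac{1}{6086127 - 1085779} = \frac{1}{5000348}$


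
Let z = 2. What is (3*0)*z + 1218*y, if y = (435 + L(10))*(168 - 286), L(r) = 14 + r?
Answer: -65969316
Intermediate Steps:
y = -54162 (y = (435 + (14 + 10))*(168 - 286) = (435 + 24)*(-118) = 459*(-118) = -54162)
(3*0)*z + 1218*y = (3*0)*2 + 1218*(-54162) = 0*2 - 65969316 = 0 - 65969316 = -65969316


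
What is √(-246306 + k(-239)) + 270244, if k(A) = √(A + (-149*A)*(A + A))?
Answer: 270244 + √(-246306 + I*√17022297) ≈ 2.7025e+5 + 496.31*I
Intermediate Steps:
k(A) = √(A - 298*A²) (k(A) = √(A + (-149*A)*(2*A)) = √(A - 298*A²))
√(-246306 + k(-239)) + 270244 = √(-246306 + √(-239*(1 - 298*(-239)))) + 270244 = √(-246306 + √(-239*(1 + 71222))) + 270244 = √(-246306 + √(-239*71223)) + 270244 = √(-246306 + √(-17022297)) + 270244 = √(-246306 + I*√17022297) + 270244 = 270244 + √(-246306 + I*√17022297)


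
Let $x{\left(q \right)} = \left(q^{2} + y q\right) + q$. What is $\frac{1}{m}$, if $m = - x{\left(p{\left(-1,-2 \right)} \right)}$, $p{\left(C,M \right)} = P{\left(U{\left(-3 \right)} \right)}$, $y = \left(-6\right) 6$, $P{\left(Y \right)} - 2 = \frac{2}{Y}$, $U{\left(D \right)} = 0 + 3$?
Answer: $\frac{9}{776} \approx 0.011598$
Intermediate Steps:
$U{\left(D \right)} = 3$
$P{\left(Y \right)} = 2 + \frac{2}{Y}$
$y = -36$
$p{\left(C,M \right)} = \frac{8}{3}$ ($p{\left(C,M \right)} = 2 + \frac{2}{3} = \frac{8}{3}$)
$x{\left(q \right)} = q^{2} - 35 q$ ($x{\left(q \right)} = \left(q^{2} - 36 q\right) + q = q^{2} - 35 q$)
$m = \frac{776}{9}$ ($m = - \frac{8 \left(-35 + \frac{8}{3}\right)}{3} = - \frac{8 \left(-97\right)}{3 \cdot 3} = \left(-1\right) \left(- \frac{776}{9}\right) = \frac{776}{9} \approx 86.222$)
$\frac{1}{m} = \frac{1}{\frac{776}{9}} = \frac{9}{776}$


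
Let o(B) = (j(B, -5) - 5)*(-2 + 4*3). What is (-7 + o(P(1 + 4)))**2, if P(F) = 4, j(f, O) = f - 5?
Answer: 4489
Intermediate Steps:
j(f, O) = -5 + f
o(B) = -100 + 10*B (o(B) = ((-5 + B) - 5)*(-2 + 4*3) = (-10 + B)*(-2 + 12) = (-10 + B)*10 = -100 + 10*B)
(-7 + o(P(1 + 4)))**2 = (-7 + (-100 + 10*4))**2 = (-7 + (-100 + 40))**2 = (-7 - 60)**2 = (-67)**2 = 4489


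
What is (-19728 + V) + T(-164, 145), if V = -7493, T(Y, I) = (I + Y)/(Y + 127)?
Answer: -1007158/37 ≈ -27221.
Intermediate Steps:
T(Y, I) = (I + Y)/(127 + Y)
(-19728 + V) + T(-164, 145) = (-19728 - 7493) + (145 - 164)/(127 - 164) = -27221 - 19/(-37) = -27221 - 1/37*(-19) = -27221 + 19/37 = -1007158/37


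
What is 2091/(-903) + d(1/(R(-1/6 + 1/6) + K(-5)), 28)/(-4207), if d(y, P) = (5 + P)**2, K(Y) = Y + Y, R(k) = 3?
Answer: -66532/25843 ≈ -2.5745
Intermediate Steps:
K(Y) = 2*Y
2091/(-903) + d(1/(R(-1/6 + 1/6) + K(-5)), 28)/(-4207) = 2091/(-903) + (5 + 28)**2/(-4207) = 2091*(-1/903) + 33**2*(-1/4207) = -697/301 + 1089*(-1/4207) = -697/301 - 1089/4207 = -66532/25843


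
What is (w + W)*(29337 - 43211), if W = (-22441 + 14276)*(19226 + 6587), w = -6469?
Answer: 2924217624636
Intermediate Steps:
W = -210763145 (W = -8165*25813 = -210763145)
(w + W)*(29337 - 43211) = (-6469 - 210763145)*(29337 - 43211) = -210769614*(-13874) = 2924217624636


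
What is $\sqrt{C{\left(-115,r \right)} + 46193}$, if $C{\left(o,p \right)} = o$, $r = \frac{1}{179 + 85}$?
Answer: $\sqrt{46078} \approx 214.66$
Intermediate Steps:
$r = \frac{1}{264} \approx 0.0037879$
$\sqrt{C{\left(-115,r \right)} + 46193} = \sqrt{-115 + 46193} = \sqrt{46078}$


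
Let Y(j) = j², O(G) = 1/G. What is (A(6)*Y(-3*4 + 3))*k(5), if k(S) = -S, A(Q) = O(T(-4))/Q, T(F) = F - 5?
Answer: 15/2 ≈ 7.5000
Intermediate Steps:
T(F) = -5 + F
A(Q) = -1/(9*Q) (A(Q) = 1/((-5 - 4)*Q) = 1/((-9)*Q) = -1/(9*Q))
(A(6)*Y(-3*4 + 3))*k(5) = ((-⅑/6)*(-3*4 + 3)²)*(-1*5) = ((-⅑*⅙)*(-12 + 3)²)*(-5) = -1/54*(-9)²*(-5) = -1/54*81*(-5) = -3/2*(-5) = 15/2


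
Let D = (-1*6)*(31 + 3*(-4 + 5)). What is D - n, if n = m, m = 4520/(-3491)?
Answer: -707644/3491 ≈ -202.71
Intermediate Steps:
m = -4520/3491 (m = 4520*(-1/3491) = -4520/3491 ≈ -1.2948)
n = -4520/3491 ≈ -1.2948
D = -204 (D = -6*(31 + 3*1) = -6*(31 + 3) = -6*34 = -204)
D - n = -204 - 1*(-4520/3491) = -204 + 4520/3491 = -707644/3491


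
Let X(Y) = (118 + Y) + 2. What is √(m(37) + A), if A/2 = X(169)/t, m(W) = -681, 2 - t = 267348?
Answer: I*√12168467334146/133673 ≈ 26.096*I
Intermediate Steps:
t = -267346 (t = 2 - 1*267348 = 2 - 267348 = -267346)
X(Y) = 120 + Y
A = -289/133673 (A = 2*((120 + 169)/(-267346)) = 2*(289*(-1/267346)) = 2*(-289/267346) = -289/133673 ≈ -0.0021620)
√(m(37) + A) = √(-681 - 289/133673) = √(-91031602/133673) = I*√12168467334146/133673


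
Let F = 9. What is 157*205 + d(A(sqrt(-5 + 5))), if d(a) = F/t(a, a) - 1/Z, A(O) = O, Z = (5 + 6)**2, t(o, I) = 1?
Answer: 3895473/121 ≈ 32194.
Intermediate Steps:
Z = 121 (Z = 11**2 = 121)
d(a) = 1088/121 (d(a) = 9/1 - 1/121 = 9*1 - 1*1/121 = 9 - 1/121 = 1088/121)
157*205 + d(A(sqrt(-5 + 5))) = 157*205 + 1088/121 = 32185 + 1088/121 = 3895473/121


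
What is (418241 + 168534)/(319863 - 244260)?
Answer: 586775/75603 ≈ 7.7613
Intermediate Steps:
(418241 + 168534)/(319863 - 244260) = 586775/75603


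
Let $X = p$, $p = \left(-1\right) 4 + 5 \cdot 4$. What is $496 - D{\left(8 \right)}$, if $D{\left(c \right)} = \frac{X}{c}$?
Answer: $494$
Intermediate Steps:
$p = 16$ ($p = -4 + 20 = 16$)
$X = 16$
$D{\left(c \right)} = \frac{16}{c}$
$496 - D{\left(8 \right)} = 496 - \frac{16}{8} = 496 - 16 \cdot \frac{1}{8} = 496 - 2 = 494$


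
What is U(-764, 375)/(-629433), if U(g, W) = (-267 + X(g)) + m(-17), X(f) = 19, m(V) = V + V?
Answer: 94/209811 ≈ 0.00044802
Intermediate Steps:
m(V) = 2*V
U(g, W) = -282 (U(g, W) = (-267 + 19) + 2*(-17) = -248 - 34 = -282)
U(-764, 375)/(-629433) = -282/(-629433) = -282*(-1/629433) = 94/209811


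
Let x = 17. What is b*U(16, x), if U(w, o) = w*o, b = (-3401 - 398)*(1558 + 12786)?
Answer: -14822056832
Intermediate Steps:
b = -54492856 (b = -3799*14344 = -54492856)
U(w, o) = o*w
b*U(16, x) = -926378552*16 = -54492856*272 = -14822056832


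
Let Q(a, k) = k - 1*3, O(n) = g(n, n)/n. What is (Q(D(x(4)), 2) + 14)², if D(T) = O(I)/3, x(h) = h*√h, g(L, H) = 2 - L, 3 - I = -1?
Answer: 169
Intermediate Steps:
I = 4 (I = 3 - 1*(-1) = 3 + 1 = 4)
O(n) = (2 - n)/n
x(h) = h^(3/2)
D(T) = -⅙ (D(T) = ((2 - 1*4)/4)/3 = ((2 - 4)/4)*(⅓) = ((¼)*(-2))*(⅓) = -½*⅓ = -⅙)
Q(a, k) = -3 + k (Q(a, k) = k - 3 = -3 + k)
(Q(D(x(4)), 2) + 14)² = ((-3 + 2) + 14)² = (-1 + 14)² = 13² = 169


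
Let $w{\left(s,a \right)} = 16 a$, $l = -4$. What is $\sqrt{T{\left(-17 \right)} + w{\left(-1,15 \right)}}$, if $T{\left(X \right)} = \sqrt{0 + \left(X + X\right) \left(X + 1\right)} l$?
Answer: $4 \sqrt{15 - \sqrt{34}} \approx 12.112$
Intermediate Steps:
$T{\left(X \right)} = - 4 \sqrt{2} \sqrt{X \left(1 + X\right)}$ ($T{\left(X \right)} = \sqrt{0 + \left(X + X\right) \left(X + 1\right)} \left(-4\right) = \sqrt{0 + 2 X \left(1 + X\right)} \left(-4\right) = \sqrt{2 X \left(1 + X\right)} \left(-4\right) = \sqrt{2} \sqrt{X \left(1 + X\right)} \left(-4\right) = - 4 \sqrt{2} \sqrt{X \left(1 + X\right)}$)
$\sqrt{T{\left(-17 \right)} + w{\left(-1,15 \right)}} = \sqrt{- 4 \sqrt{2} \sqrt{- 17 \left(1 - 17\right)} + 16 \cdot 15} = \sqrt{- 4 \sqrt{2} \sqrt{\left(-17\right) \left(-16\right)} + 240} = \sqrt{- 4 \sqrt{2} \sqrt{272} + 240} = \sqrt{- 4 \sqrt{2} \cdot 4 \sqrt{17} + 240} = \sqrt{- 16 \sqrt{34} + 240} = \sqrt{240 - 16 \sqrt{34}}$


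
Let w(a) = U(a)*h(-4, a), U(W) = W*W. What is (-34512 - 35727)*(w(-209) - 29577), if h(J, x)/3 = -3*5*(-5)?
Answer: -688247236872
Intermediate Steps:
h(J, x) = 225 (h(J, x) = 3*(-3*5*(-5)) = 3*(-15*(-5)) = 3*75 = 225)
U(W) = W²
w(a) = 225*a² (w(a) = a²*225 = 225*a²)
(-34512 - 35727)*(w(-209) - 29577) = (-34512 - 35727)*(225*(-209)² - 29577) = -70239*(225*43681 - 29577) = -70239*(9828225 - 29577) = -70239*9798648 = -688247236872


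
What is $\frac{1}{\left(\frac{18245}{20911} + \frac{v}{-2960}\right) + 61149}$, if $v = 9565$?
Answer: $\frac{12379312}{756953347785} \approx 1.6354 \cdot 10^{-5}$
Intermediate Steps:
$\frac{1}{\left(\frac{18245}{20911} + \frac{v}{-2960}\right) + 61149} = \frac{1}{\left(\frac{18245}{20911} + \frac{9565}{-2960}\right) + 61149} = \frac{1}{\left(18245 \cdot \frac{1}{20911} + 9565 \left(- \frac{1}{2960}\right)\right) + 61149} = \frac{1}{\left(\frac{18245}{20911} - \frac{1913}{592}\right) + 61149} = \frac{1}{- \frac{29201703}{12379312} + 61149} = \frac{1}{\frac{756953347785}{12379312}} = \frac{12379312}{756953347785}$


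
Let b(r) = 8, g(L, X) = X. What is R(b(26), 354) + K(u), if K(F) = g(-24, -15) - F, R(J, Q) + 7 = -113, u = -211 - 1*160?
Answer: 236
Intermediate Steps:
u = -371 (u = -211 - 160 = -371)
R(J, Q) = -120 (R(J, Q) = -7 - 113 = -120)
K(F) = -15 - F
R(b(26), 354) + K(u) = -120 + (-15 - 1*(-371)) = -120 + (-15 + 371) = -120 + 356 = 236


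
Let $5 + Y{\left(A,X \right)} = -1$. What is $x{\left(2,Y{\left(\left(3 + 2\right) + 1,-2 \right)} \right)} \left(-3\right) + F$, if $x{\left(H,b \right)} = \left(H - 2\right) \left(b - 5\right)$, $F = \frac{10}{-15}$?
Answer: $- \frac{2}{3} \approx -0.66667$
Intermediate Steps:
$F = - \frac{2}{3}$ ($F = 10 \left(- \frac{1}{15}\right) = - \frac{2}{3} \approx -0.66667$)
$Y{\left(A,X \right)} = -6$ ($Y{\left(A,X \right)} = -5 - 1 = -6$)
$x{\left(H,b \right)} = \left(-5 + b\right) \left(-2 + H\right)$ ($x{\left(H,b \right)} = \left(-2 + H\right) \left(-5 + b\right) = \left(-5 + b\right) \left(-2 + H\right)$)
$x{\left(2,Y{\left(\left(3 + 2\right) + 1,-2 \right)} \right)} \left(-3\right) + F = \left(10 - 10 - -12 + 2 \left(-6\right)\right) \left(-3\right) - \frac{2}{3} = \left(10 - 10 + 12 - 12\right) \left(-3\right) - \frac{2}{3} = 0 \left(-3\right) - \frac{2}{3} = 0 - \frac{2}{3} = - \frac{2}{3}$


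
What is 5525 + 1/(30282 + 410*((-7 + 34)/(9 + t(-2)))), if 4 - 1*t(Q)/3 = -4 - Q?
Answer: 169573301/30692 ≈ 5525.0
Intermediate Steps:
t(Q) = 24 + 3*Q (t(Q) = 12 - 3*(-4 - Q) = 12 + (12 + 3*Q) = 24 + 3*Q)
5525 + 1/(30282 + 410*((-7 + 34)/(9 + t(-2)))) = 5525 + 1/(30282 + 410*((-7 + 34)/(9 + (24 + 3*(-2))))) = 5525 + 1/(30282 + 410*(27/(9 + (24 - 6)))) = 5525 + 1/(30282 + 410*(27/(9 + 18))) = 5525 + 1/(30282 + 410*(27/27)) = 5525 + 1/(30282 + 410*(27*(1/27))) = 5525 + 1/(30282 + 410*1) = 5525 + 1/(30282 + 410) = 5525 + 1/30692 = 169573301/30692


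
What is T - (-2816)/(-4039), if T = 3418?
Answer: 13802486/4039 ≈ 3417.3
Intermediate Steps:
T - (-2816)/(-4039) = 3418 - (-2816)/(-4039) = 3418 - (-2816)*(-1)/4039 = 3418 - 1*2816/4039 = 3418 - 2816/4039 = 13802486/4039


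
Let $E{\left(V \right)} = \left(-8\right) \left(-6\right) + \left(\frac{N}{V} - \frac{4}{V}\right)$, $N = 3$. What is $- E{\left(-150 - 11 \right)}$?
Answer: $- \frac{7729}{161} \approx -48.006$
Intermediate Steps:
$E{\left(V \right)} = 48 - \frac{1}{V}$ ($E{\left(V \right)} = \left(-8\right) \left(-6\right) + \left(\frac{3}{V} - \frac{4}{V}\right) = 48 - \frac{1}{V}$)
$- E{\left(-150 - 11 \right)} = - (48 - \frac{1}{-150 - 11}) = - (48 - \frac{1}{-161}) = - (48 - - \frac{1}{161}) = - (48 + \frac{1}{161}) = \left(-1\right) \frac{7729}{161} = - \frac{7729}{161}$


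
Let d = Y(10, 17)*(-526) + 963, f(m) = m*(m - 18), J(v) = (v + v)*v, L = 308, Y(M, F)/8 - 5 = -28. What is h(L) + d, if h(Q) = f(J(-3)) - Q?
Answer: 97439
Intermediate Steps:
Y(M, F) = -184 (Y(M, F) = 40 + 8*(-28) = 40 - 224 = -184)
J(v) = 2*v**2 (J(v) = (2*v)*v = 2*v**2)
f(m) = m*(-18 + m)
d = 97747 (d = -184*(-526) + 963 = 96784 + 963 = 97747)
h(Q) = -Q (h(Q) = (2*(-3)**2)*(-18 + 2*(-3)**2) - Q = (2*9)*(-18 + 2*9) - Q = 18*(-18 + 18) - Q = 18*0 - Q = 0 - Q = -Q)
h(L) + d = -1*308 + 97747 = -308 + 97747 = 97439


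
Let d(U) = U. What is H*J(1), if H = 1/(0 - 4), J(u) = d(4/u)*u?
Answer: -1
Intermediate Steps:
J(u) = 4 (J(u) = (4/u)*u = 4)
H = -¼ (H = 1/(-4) = -¼ ≈ -0.25000)
H*J(1) = -¼*4 = -1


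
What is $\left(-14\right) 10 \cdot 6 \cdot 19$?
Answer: $-15960$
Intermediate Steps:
$\left(-14\right) 10 \cdot 6 \cdot 19 = \left(-140\right) 6 \cdot 19 = \left(-840\right) 19 = -15960$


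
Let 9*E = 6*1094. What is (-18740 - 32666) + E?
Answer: -152030/3 ≈ -50677.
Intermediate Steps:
E = 2188/3 (E = (6*1094)/9 = (⅑)*6564 = 2188/3 ≈ 729.33)
(-18740 - 32666) + E = (-18740 - 32666) + 2188/3 = -51406 + 2188/3 = -152030/3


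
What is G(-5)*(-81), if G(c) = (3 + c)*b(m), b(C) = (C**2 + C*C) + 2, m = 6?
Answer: 11988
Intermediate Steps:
b(C) = 2 + 2*C**2 (b(C) = (C**2 + C**2) + 2 = 2*C**2 + 2 = 2 + 2*C**2)
G(c) = 222 + 74*c (G(c) = (3 + c)*(2 + 2*6**2) = (3 + c)*(2 + 2*36) = (3 + c)*(2 + 72) = (3 + c)*74 = 222 + 74*c)
G(-5)*(-81) = (222 + 74*(-5))*(-81) = (222 - 370)*(-81) = -148*(-81) = 11988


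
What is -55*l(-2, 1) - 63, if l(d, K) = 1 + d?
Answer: -8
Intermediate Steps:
-55*l(-2, 1) - 63 = -55*(1 - 2) - 63 = -55*(-1) - 63 = 55 - 63 = -8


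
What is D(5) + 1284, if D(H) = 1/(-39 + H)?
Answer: 43655/34 ≈ 1284.0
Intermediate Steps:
D(5) + 1284 = 1/(-39 + 5) + 1284 = 1/(-34) + 1284 = -1/34 + 1284 = 43655/34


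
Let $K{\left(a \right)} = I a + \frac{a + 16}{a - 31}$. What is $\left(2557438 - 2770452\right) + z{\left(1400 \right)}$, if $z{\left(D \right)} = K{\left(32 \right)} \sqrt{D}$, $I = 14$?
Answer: $-213014 + 4960 \sqrt{14} \approx -1.9446 \cdot 10^{5}$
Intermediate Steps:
$K{\left(a \right)} = 14 a + \frac{16 + a}{-31 + a}$ ($K{\left(a \right)} = 14 a + \frac{a + 16}{a - 31} = 14 a + \frac{16 + a}{-31 + a}$)
$z{\left(D \right)} = 496 \sqrt{D}$ ($z{\left(D \right)} = \frac{16 - 13856 + 14 \cdot 32^{2}}{-31 + 32} \sqrt{D} = \frac{16 - 13856 + 14 \cdot 1024}{1} \sqrt{D} = 1 \left(16 - 13856 + 14336\right) \sqrt{D} = 1 \cdot 496 \sqrt{D} = 496 \sqrt{D}$)
$\left(2557438 - 2770452\right) + z{\left(1400 \right)} = \left(2557438 - 2770452\right) + 496 \sqrt{1400} = -213014 + 496 \cdot 10 \sqrt{14} = -213014 + 4960 \sqrt{14}$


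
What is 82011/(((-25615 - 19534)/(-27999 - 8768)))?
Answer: 3015298437/45149 ≈ 66786.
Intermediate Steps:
82011/(((-25615 - 19534)/(-27999 - 8768))) = 82011/((-45149/(-36767))) = 82011/((-45149*(-1/36767))) = 82011/(45149/36767) = 82011*(36767/45149) = 3015298437/45149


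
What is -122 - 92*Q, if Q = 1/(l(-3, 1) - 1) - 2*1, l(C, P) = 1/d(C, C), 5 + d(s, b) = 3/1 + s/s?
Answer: 108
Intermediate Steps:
d(s, b) = -1 (d(s, b) = -5 + (3/1 + s/s) = -5 + (3*1 + 1) = -5 + (3 + 1) = -5 + 4 = -1)
l(C, P) = -1 (l(C, P) = 1/(-1) = -1)
Q = -5/2 (Q = 1/(-1 - 1) - 2*1 = 1/(-2) - 2 = -½ - 2 = -5/2 ≈ -2.5000)
-122 - 92*Q = -122 - 92*(-5/2) = -122 + 230 = 108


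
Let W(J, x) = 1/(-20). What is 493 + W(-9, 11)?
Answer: 9859/20 ≈ 492.95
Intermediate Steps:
W(J, x) = -1/20
493 + W(-9, 11) = 493 - 1/20 = 9859/20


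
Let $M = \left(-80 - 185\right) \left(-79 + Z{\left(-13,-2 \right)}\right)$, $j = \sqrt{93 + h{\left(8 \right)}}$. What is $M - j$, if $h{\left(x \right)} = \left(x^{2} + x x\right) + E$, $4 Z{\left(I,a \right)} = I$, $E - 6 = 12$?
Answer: $\frac{87185}{4} - \sqrt{239} \approx 21781.0$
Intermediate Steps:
$E = 18$ ($E = 6 + 12 = 18$)
$Z{\left(I,a \right)} = \frac{I}{4}$
$h{\left(x \right)} = 18 + 2 x^{2}$ ($h{\left(x \right)} = \left(x^{2} + x x\right) + 18 = \left(x^{2} + x^{2}\right) + 18 = 2 x^{2} + 18 = 18 + 2 x^{2}$)
$j = \sqrt{239}$ ($j = \sqrt{93 + \left(18 + 2 \cdot 8^{2}\right)} = \sqrt{93 + \left(18 + 2 \cdot 64\right)} = \sqrt{93 + \left(18 + 128\right)} = \sqrt{93 + 146} = \sqrt{239} \approx 15.46$)
$M = \frac{87185}{4}$ ($M = \left(-80 - 185\right) \left(-79 + \frac{1}{4} \left(-13\right)\right) = - 265 \left(-79 - \frac{13}{4}\right) = \left(-265\right) \left(- \frac{329}{4}\right) = \frac{87185}{4} \approx 21796.0$)
$M - j = \frac{87185}{4} - \sqrt{239}$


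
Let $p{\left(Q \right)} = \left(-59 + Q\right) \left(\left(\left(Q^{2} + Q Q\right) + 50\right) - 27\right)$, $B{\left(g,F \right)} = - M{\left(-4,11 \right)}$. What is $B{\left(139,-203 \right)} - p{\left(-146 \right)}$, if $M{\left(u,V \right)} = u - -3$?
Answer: $8744276$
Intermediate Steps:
$M{\left(u,V \right)} = 3 + u$ ($M{\left(u,V \right)} = u + 3 = 3 + u$)
$B{\left(g,F \right)} = 1$ ($B{\left(g,F \right)} = - (3 - 4) = \left(-1\right) \left(-1\right) = 1$)
$p{\left(Q \right)} = \left(-59 + Q\right) \left(23 + 2 Q^{2}\right)$ ($p{\left(Q \right)} = \left(-59 + Q\right) \left(\left(\left(Q^{2} + Q^{2}\right) + 50\right) - 27\right) = \left(-59 + Q\right) \left(\left(2 Q^{2} + 50\right) - 27\right) = \left(-59 + Q\right) \left(\left(50 + 2 Q^{2}\right) - 27\right) = \left(-59 + Q\right) \left(23 + 2 Q^{2}\right)$)
$B{\left(139,-203 \right)} - p{\left(-146 \right)} = 1 - \left(-1357 - 118 \left(-146\right)^{2} + 2 \left(-146\right)^{3} + 23 \left(-146\right)\right) = 1 - \left(-1357 - 2515288 + 2 \left(-3112136\right) - 3358\right) = 1 - \left(-1357 - 2515288 - 6224272 - 3358\right) = 1 - -8744275 = 1 + 8744275 = 8744276$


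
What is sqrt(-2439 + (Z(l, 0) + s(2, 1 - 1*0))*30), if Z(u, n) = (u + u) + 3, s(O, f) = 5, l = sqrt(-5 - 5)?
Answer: sqrt(-2199 + 60*I*sqrt(10)) ≈ 2.0212 + 46.937*I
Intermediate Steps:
l = I*sqrt(10) (l = sqrt(-10) = I*sqrt(10) ≈ 3.1623*I)
Z(u, n) = 3 + 2*u (Z(u, n) = 2*u + 3 = 3 + 2*u)
sqrt(-2439 + (Z(l, 0) + s(2, 1 - 1*0))*30) = sqrt(-2439 + ((3 + 2*(I*sqrt(10))) + 5)*30) = sqrt(-2439 + ((3 + 2*I*sqrt(10)) + 5)*30) = sqrt(-2439 + (8 + 2*I*sqrt(10))*30) = sqrt(-2439 + (240 + 60*I*sqrt(10))) = sqrt(-2199 + 60*I*sqrt(10))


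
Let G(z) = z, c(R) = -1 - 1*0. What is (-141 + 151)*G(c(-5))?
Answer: -10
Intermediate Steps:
c(R) = -1 (c(R) = -1 + 0 = -1)
(-141 + 151)*G(c(-5)) = (-141 + 151)*(-1) = 10*(-1) = -10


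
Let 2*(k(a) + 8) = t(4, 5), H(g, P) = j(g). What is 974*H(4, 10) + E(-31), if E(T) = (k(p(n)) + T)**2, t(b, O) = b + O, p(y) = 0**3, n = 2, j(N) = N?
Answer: 20345/4 ≈ 5086.3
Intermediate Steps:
H(g, P) = g
p(y) = 0
t(b, O) = O + b
k(a) = -7/2 (k(a) = -8 + (5 + 4)/2 = -8 + (1/2)*9 = -8 + 9/2 = -7/2)
E(T) = (-7/2 + T)**2
974*H(4, 10) + E(-31) = 974*4 + (-7 + 2*(-31))**2/4 = 3896 + (-7 - 62)**2/4 = 3896 + (1/4)*(-69)**2 = 3896 + (1/4)*4761 = 3896 + 4761/4 = 20345/4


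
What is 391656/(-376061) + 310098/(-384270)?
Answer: -44519569183/24084826745 ≈ -1.8484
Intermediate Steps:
391656/(-376061) + 310098/(-384270) = 391656*(-1/376061) + 310098*(-1/384270) = -391656/376061 - 51683/64045 = -44519569183/24084826745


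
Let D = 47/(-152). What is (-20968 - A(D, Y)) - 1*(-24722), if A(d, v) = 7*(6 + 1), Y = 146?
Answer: 3705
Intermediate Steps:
D = -47/152 (D = 47*(-1/152) = -47/152 ≈ -0.30921)
A(d, v) = 49 (A(d, v) = 7*7 = 49)
(-20968 - A(D, Y)) - 1*(-24722) = (-20968 - 1*49) - 1*(-24722) = (-20968 - 49) + 24722 = -21017 + 24722 = 3705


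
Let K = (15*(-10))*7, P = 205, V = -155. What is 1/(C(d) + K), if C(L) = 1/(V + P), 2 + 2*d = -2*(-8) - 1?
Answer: -50/52499 ≈ -0.00095240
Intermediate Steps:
d = 13/2 (d = -1 + (-2*(-8) - 1)/2 = -1 + (16 - 1)/2 = -1 + (½)*15 = -1 + 15/2 = 13/2 ≈ 6.5000)
C(L) = 1/50 (C(L) = 1/(-155 + 205) = 1/50)
K = -1050 (K = -150*7 = -1050)
1/(C(d) + K) = 1/(1/50 - 1050) = 1/(-52499/50) = -50/52499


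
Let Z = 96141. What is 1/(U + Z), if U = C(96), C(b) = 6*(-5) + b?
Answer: 1/96207 ≈ 1.0394e-5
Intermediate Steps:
C(b) = -30 + b
U = 66 (U = -30 + 96 = 66)
1/(U + Z) = 1/(66 + 96141) = 1/96207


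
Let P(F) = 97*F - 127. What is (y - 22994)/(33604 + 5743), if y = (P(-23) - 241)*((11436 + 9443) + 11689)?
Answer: -12095318/5621 ≈ -2151.8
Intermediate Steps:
P(F) = -127 + 97*F
y = -84644232 (y = ((-127 + 97*(-23)) - 241)*((11436 + 9443) + 11689) = ((-127 - 2231) - 241)*(20879 + 11689) = (-2358 - 241)*32568 = -2599*32568 = -84644232)
(y - 22994)/(33604 + 5743) = (-84644232 - 22994)/(33604 + 5743) = -84667226/39347 = -84667226*1/39347 = -12095318/5621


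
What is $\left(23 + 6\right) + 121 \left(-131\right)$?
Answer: $-15822$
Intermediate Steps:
$\left(23 + 6\right) + 121 \left(-131\right) = 29 - 15851 = -15822$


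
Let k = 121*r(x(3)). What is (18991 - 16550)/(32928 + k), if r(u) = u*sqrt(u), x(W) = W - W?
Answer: 2441/32928 ≈ 0.074131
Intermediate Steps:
x(W) = 0
r(u) = u**(3/2)
k = 0 (k = 121*0**(3/2) = 121*0 = 0)
(18991 - 16550)/(32928 + k) = (18991 - 16550)/(32928 + 0) = 2441/32928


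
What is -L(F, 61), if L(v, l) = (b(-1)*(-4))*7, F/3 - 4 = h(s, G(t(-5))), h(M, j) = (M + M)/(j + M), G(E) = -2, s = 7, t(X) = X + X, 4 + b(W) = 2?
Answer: -56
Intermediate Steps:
b(W) = -2 (b(W) = -4 + 2 = -2)
t(X) = 2*X
h(M, j) = 2*M/(M + j) (h(M, j) = (2*M)/(M + j) = 2*M/(M + j))
F = 102/5 (F = 12 + 3*(2*7/(7 - 2)) = 12 + 3*(2*7/5) = 12 + 3*(2*7*(⅕)) = 12 + 3*(14/5) = 12 + 42/5 = 102/5 ≈ 20.400)
L(v, l) = 56 (L(v, l) = -2*(-4)*7 = 8*7 = 56)
-L(F, 61) = -1*56 = -56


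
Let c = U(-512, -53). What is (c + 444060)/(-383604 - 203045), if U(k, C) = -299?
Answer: -443761/586649 ≈ -0.75643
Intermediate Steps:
c = -299
(c + 444060)/(-383604 - 203045) = (-299 + 444060)/(-383604 - 203045) = 443761/(-586649) = 443761*(-1/586649) = -443761/586649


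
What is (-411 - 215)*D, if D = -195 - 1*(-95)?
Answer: 62600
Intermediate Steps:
D = -100 (D = -195 + 95 = -100)
(-411 - 215)*D = (-411 - 215)*(-100) = -626*(-100) = 62600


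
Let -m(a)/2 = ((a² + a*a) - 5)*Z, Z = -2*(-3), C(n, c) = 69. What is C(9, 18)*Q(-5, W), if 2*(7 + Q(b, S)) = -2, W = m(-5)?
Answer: -552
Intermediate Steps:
Z = 6
m(a) = 60 - 24*a² (m(a) = -2*((a² + a*a) - 5)*6 = -2*((a² + a²) - 5)*6 = -2*(2*a² - 5)*6 = -2*(-5 + 2*a²)*6 = -2*(-30 + 12*a²) = 60 - 24*a²)
W = -540 (W = 60 - 24*(-5)² = 60 - 24*25 = 60 - 600 = -540)
Q(b, S) = -8 (Q(b, S) = -7 + (½)*(-2) = -7 - 1 = -8)
C(9, 18)*Q(-5, W) = 69*(-8) = -552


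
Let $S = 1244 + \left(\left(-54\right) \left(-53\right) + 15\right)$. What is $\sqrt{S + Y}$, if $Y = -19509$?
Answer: $2 i \sqrt{3847} \approx 124.05 i$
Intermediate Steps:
$S = 4121$ ($S = 1244 + \left(2862 + 15\right) = 1244 + 2877 = 4121$)
$\sqrt{S + Y} = \sqrt{4121 - 19509} = \sqrt{-15388} = 2 i \sqrt{3847}$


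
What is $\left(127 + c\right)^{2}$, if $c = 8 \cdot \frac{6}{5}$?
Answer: $\frac{466489}{25} \approx 18660.0$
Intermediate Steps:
$c = \frac{48}{5}$ ($c = 8 \cdot 6 \cdot \frac{1}{5} = 8 \cdot \frac{6}{5} = \frac{48}{5} \approx 9.6$)
$\left(127 + c\right)^{2} = \left(127 + \frac{48}{5}\right)^{2} = \left(\frac{683}{5}\right)^{2} = \frac{466489}{25}$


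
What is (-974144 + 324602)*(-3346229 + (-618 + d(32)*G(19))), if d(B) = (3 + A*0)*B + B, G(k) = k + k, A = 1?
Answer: 2170758321786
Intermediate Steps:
G(k) = 2*k
d(B) = 4*B (d(B) = (3 + 1*0)*B + B = (3 + 0)*B + B = 3*B + B = 4*B)
(-974144 + 324602)*(-3346229 + (-618 + d(32)*G(19))) = (-974144 + 324602)*(-3346229 + (-618 + (4*32)*(2*19))) = -649542*(-3346229 + (-618 + 128*38)) = -649542*(-3346229 + (-618 + 4864)) = -649542*(-3346229 + 4246) = -649542*(-3341983) = 2170758321786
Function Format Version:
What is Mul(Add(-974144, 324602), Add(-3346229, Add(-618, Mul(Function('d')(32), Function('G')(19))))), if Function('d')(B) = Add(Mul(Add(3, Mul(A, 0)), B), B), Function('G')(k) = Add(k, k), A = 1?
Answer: 2170758321786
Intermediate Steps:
Function('G')(k) = Mul(2, k)
Function('d')(B) = Mul(4, B) (Function('d')(B) = Add(Mul(Add(3, Mul(1, 0)), B), B) = Add(Mul(Add(3, 0), B), B) = Add(Mul(3, B), B) = Mul(4, B))
Mul(Add(-974144, 324602), Add(-3346229, Add(-618, Mul(Function('d')(32), Function('G')(19))))) = Mul(Add(-974144, 324602), Add(-3346229, Add(-618, Mul(Mul(4, 32), Mul(2, 19))))) = Mul(-649542, Add(-3346229, Add(-618, Mul(128, 38)))) = Mul(-649542, Add(-3346229, Add(-618, 4864))) = Mul(-649542, Add(-3346229, 4246)) = Mul(-649542, -3341983) = 2170758321786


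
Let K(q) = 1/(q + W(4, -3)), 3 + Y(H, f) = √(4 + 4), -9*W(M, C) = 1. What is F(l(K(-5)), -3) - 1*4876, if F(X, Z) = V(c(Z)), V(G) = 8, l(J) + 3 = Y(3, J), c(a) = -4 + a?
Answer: -4868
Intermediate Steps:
W(M, C) = -⅑ (W(M, C) = -⅑*1 = -⅑)
Y(H, f) = -3 + 2*√2 (Y(H, f) = -3 + √(4 + 4) = -3 + √8 = -3 + 2*√2)
K(q) = 1/(-⅑ + q) (K(q) = 1/(q - ⅑) = 1/(-⅑ + q))
l(J) = -6 + 2*√2 (l(J) = -3 + (-3 + 2*√2) = -6 + 2*√2)
F(X, Z) = 8
F(l(K(-5)), -3) - 1*4876 = 8 - 1*4876 = 8 - 4876 = -4868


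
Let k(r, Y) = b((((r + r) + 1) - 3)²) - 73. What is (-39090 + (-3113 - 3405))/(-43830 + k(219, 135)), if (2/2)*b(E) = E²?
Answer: -45608/36136445313 ≈ -1.2621e-6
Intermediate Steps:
b(E) = E²
k(r, Y) = -73 + (-2 + 2*r)⁴ (k(r, Y) = ((((r + r) + 1) - 3)²)² - 73 = (((2*r + 1) - 3)²)² - 73 = (((1 + 2*r) - 3)²)² - 73 = ((-2 + 2*r)²)² - 73 = (-2 + 2*r)⁴ - 73 = -73 + (-2 + 2*r)⁴)
(-39090 + (-3113 - 3405))/(-43830 + k(219, 135)) = (-39090 + (-3113 - 3405))/(-43830 + (-73 + 16*(-1 + 219)⁴)) = (-39090 - 6518)/(-43830 + (-73 + 16*218⁴)) = -45608/(-43830 + (-73 + 16*2258530576)) = -45608/(-43830 + (-73 + 36136489216)) = -45608/(-43830 + 36136489143) = -45608/36136445313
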